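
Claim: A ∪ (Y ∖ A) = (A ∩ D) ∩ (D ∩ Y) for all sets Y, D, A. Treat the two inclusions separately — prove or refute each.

Only the reverse inclusion holds.

(⟹) This inclusion fails. Take Y = {1}, D = ∅, A = ∅; then 1 ∈ A ∪ (Y ∖ A) but 1 ∉ (A ∩ D) ∩ (D ∩ Y).

(⟸) Let x ∈ (A ∩ D) ∩ (D ∩ Y). Then x ∈ Y ∩ D ∩ A, from which x ∈ A ∪ (Y ∖ A).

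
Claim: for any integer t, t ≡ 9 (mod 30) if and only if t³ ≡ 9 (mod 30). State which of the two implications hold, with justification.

Equivalent; both directions hold.

Converse. Suppose t³ ≡ 9 (mod 30). The only residue r in {0, …, 29} with r³ ≡ 9 (mod 30) is r = 9, so t ≡ 9 (mod 30).

Forward direction. Suppose t ≡ 9 (mod 30). Write t = 30j + 9. Then (30j + 9)³ = 27000j³ + 24300j² + 7290j + 729 = 30(900j³ + 810j² + 243j + 24) + 9, so t³ ≡ 9 (mod 30).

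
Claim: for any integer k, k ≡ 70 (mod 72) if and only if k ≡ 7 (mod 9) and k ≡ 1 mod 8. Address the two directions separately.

Neither direction holds.

(⇒) This fails: k = 70 gives 70 ≡ 70 (mod 72) but 70 ≡ 6 (mod 8), so the conjunction on the right does not hold.

(⇐) This fails: k = 25 satisfies both congruences on the right (25 ≡ 7 mod 9 and 25 ≡ 1 mod 8) yet 25 ≡ 25 (mod 72), not 70.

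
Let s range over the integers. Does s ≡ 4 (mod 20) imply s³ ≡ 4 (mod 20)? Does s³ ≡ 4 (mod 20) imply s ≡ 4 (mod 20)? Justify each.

(⟹) Suppose s ≡ 4 (mod 20). Write s = 20j + 4. Then (20j + 4)³ = 8000j³ + 4800j² + 960j + 64 = 20(400j³ + 240j² + 48j + 3) + 4, so s³ ≡ 4 (mod 20).

(⟸) This fails: take s = 14. Then 14³ = 2744 ≡ 4 (mod 20), yet 14 ≡ 14 (mod 20), not 4.

The forward direction holds; the converse fails.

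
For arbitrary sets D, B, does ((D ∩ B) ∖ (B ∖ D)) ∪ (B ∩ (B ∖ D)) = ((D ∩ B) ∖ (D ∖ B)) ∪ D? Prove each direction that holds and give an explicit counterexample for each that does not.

Neither inclusion holds.

(⟹) This inclusion fails. Take D = ∅, B = {1}; then 1 ∈ ((D ∩ B) ∖ (B ∖ D)) ∪ (B ∩ (B ∖ D)) but 1 ∉ ((D ∩ B) ∖ (D ∖ B)) ∪ D.

(⟸) This inclusion fails. Take D = {1}, B = ∅; then 1 ∈ ((D ∩ B) ∖ (D ∖ B)) ∪ D but 1 ∉ ((D ∩ B) ∖ (B ∖ D)) ∪ (B ∩ (B ∖ D)).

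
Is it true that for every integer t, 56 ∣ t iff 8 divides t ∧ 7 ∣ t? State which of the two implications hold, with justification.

[⇒] If 56 ∣ t, write t = 56q. Since 56 = 7·8, t = 8·(7q), so 8 ∣ t; and since 56 = 8·7, t = 7·(8q), so 7 ∣ t.

[⇐] Suppose 8 ∣ t and 7 ∣ t. Any common multiple of 8 and 7 is a multiple of their lcm; here gcd(8, 7) = 1, so lcm(8, 7) = 8·7 = 56, so 56 ∣ t.

Equivalent; both directions hold.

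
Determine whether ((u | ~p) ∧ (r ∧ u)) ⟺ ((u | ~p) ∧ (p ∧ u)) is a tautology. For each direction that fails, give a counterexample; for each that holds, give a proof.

(→) This fails. Under r = T, u = T, p = F, the left side is true but the right side is false.

(←) This fails. Under r = F, u = T, p = T, the left side is false but the right side is true.

Both directions fail.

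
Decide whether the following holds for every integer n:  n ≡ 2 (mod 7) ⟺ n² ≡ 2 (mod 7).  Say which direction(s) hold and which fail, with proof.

(→) This fails: take n = 2. Then 2 ≡ 2 (mod 7), but 2² = 4 ≡ 4 (mod 7), not 2.

(←) This fails: take n = 3. Then 3² = 9 ≡ 2 (mod 7), yet 3 ≡ 3 (mod 7), not 2.

(⇒) fails and (⇐) fails.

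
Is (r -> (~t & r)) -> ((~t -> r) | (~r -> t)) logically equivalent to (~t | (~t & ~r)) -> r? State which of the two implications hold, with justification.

Both implications hold.

(→) Assume the antecedent. If r is true, (~t | (~t & ~r)) -> r reduces to true regardless of the other variables. If r is false, the antecedent forces (r = F, t = T), and (~t | (~t & ~r)) -> r holds there. Either way (~t | (~t & ~r)) -> r holds.

(←) Assume the antecedent. If r is true, the consequent reduces to true regardless of the other variables. If r is false, the antecedent forces (r = F, t = T), and the consequent holds there. Either way the consequent holds.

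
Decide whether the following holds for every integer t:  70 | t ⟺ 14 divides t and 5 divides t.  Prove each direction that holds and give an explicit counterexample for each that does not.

(⟸) Suppose 14 ∣ t and 5 ∣ t. Any common multiple of 14 and 5 is a multiple of their lcm; here gcd(14, 5) = 1, so lcm(14, 5) = 14·5 = 70, so 70 ∣ t.

(⟹) If 70 ∣ t, write t = 70q. Since 70 = 5·14, t = 14·(5q), so 14 ∣ t; and since 70 = 14·5, t = 5·(14q), so 5 ∣ t.

Both directions hold; the statement is true.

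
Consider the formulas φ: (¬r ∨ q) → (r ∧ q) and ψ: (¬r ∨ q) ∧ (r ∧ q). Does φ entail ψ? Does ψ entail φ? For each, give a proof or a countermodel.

(⇒) fails; (⇐) holds.

(←) Assume the antecedent. If q is true, the antecedent forces (q = T, r = T), and (¬r ∨ q) → (r ∧ q) holds there. If q is false, the antecedent cannot hold. Either way (¬r ∨ q) → (r ∧ q) holds.

(→) This fails. Under q = F, r = T, the left side is true but the right side is false.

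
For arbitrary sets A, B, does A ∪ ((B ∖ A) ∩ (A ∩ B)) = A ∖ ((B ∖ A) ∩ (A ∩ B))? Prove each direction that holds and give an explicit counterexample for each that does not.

The two sets are equal.

Reverse inclusion. Let x ∈ A ∖ ((B ∖ A) ∩ (A ∩ B)). Then either x ∈ A and x ∉ B; or x ∈ A ∩ B. In each case x ∈ A ∪ ((B ∖ A) ∩ (A ∩ B)), so A ∖ ((B ∖ A) ∩ (A ∩ B)) ⊆ A ∪ ((B ∖ A) ∩ (A ∩ B)).

Forward inclusion. Let x ∈ A ∪ ((B ∖ A) ∩ (A ∩ B)). Then either x ∈ A and x ∉ B; or x ∈ A ∩ B. In each case x ∈ A ∖ ((B ∖ A) ∩ (A ∩ B)), so A ∪ ((B ∖ A) ∩ (A ∩ B)) ⊆ A ∖ ((B ∖ A) ∩ (A ∩ B)).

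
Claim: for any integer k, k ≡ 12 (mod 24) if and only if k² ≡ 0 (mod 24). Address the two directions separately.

Only the forward direction holds.

(→) Suppose k ≡ 12 (mod 24). Write k = 24j + 12. Then (24j + 12)² = 576j² + 576j + 144 = 24(24j² + 24j + 6) + 0, so k² ≡ 0 (mod 24).

(←) This fails: take k = 0. Then 0² = 0 ≡ 0 (mod 24), yet 0 ≡ 0 (mod 24), not 12.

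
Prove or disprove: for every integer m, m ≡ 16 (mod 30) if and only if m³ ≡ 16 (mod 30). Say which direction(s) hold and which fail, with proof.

Both directions hold.

(⟹) Suppose m ≡ 16 (mod 30). Write m = 30j + 16. Then (30j + 16)³ = 27000j³ + 43200j² + 23040j + 4096 = 30(900j³ + 1440j² + 768j + 136) + 16, so m³ ≡ 16 (mod 30).

(⟸) Conversely, suppose m³ ≡ 16 (mod 30). The only residue r in {0, …, 29} with r³ ≡ 16 (mod 30) is r = 16, so m ≡ 16 (mod 30).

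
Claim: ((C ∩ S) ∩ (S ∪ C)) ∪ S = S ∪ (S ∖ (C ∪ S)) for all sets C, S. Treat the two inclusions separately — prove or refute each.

Both inclusions hold; the sets are equal.

Forward inclusion. Let x ∈ ((C ∩ S) ∩ (S ∪ C)) ∪ S. Then either x ∈ S and x ∉ C; or x ∈ C ∩ S. In each case x ∈ S ∪ (S ∖ (C ∪ S)), so ((C ∩ S) ∩ (S ∪ C)) ∪ S ⊆ S ∪ (S ∖ (C ∪ S)).

Reverse inclusion. Let x ∈ S ∪ (S ∖ (C ∪ S)). Then either x ∈ S and x ∉ C; or x ∈ C ∩ S. In each case x ∈ ((C ∩ S) ∩ (S ∪ C)) ∪ S, so S ∪ (S ∖ (C ∪ S)) ⊆ ((C ∩ S) ∩ (S ∪ C)) ∪ S.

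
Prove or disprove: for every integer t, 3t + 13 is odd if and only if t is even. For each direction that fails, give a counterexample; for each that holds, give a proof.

Equivalent; both directions hold.

Forward direction. Suppose 3t + 13 is odd. Since 3 is odd, 3t and t have the same parity, so 3t + 13 ≡ t + 13 (mod 2). As 13 is odd, 3t + 13 is odd exactly when t is even. Thus t is even.

Converse. Suppose t is even; write t = 2j. Then 3t + 13 = 3·(2j) + 13 = 2·3j + 13, which is odd.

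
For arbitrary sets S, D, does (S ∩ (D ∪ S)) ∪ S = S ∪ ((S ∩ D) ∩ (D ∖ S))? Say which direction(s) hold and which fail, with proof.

(⊆) Let x ∈ (S ∩ (D ∪ S)) ∪ S. Then either x ∈ S and x ∉ D; or x ∈ S ∩ D. In each case x ∈ S ∪ ((S ∩ D) ∩ (D ∖ S)), so (S ∩ (D ∪ S)) ∪ S ⊆ S ∪ ((S ∩ D) ∩ (D ∖ S)).

(⊇) Let x ∈ S ∪ ((S ∩ D) ∩ (D ∖ S)). Then either x ∈ S and x ∉ D; or x ∈ S ∩ D. In each case x ∈ (S ∩ (D ∪ S)) ∪ S, so S ∪ ((S ∩ D) ∩ (D ∖ S)) ⊆ (S ∩ (D ∪ S)) ∪ S.

Both inclusions hold.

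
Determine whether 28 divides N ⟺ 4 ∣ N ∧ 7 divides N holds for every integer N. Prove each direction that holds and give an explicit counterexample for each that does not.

Both directions hold.

(←) Suppose 4 ∣ N and 7 ∣ N. Any common multiple of 4 and 7 is a multiple of their lcm; here gcd(4, 7) = 1, so lcm(4, 7) = 4·7 = 28, so 28 ∣ N.

(→) If 28 ∣ N, write N = 28q. Since 28 = 7·4, N = 4·(7q), so 4 ∣ N; and since 28 = 4·7, N = 7·(4q), so 7 ∣ N.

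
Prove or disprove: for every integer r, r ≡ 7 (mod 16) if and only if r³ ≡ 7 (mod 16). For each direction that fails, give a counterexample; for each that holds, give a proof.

(⇒) Suppose r ≡ 7 (mod 16). Write r = 16j + 7. Then (16j + 7)³ = 4096j³ + 5376j² + 2352j + 343 = 16(256j³ + 336j² + 147j + 21) + 7, so r³ ≡ 7 (mod 16).

(⇐) Conversely, suppose r³ ≡ 7 (mod 16). The only residue r in {0, …, 15} with r³ ≡ 7 (mod 16) is r = 7, so r ≡ 7 (mod 16).

Equivalent; both directions hold.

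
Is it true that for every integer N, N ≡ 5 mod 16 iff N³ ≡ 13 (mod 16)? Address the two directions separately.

Both directions hold; the statement is true.

(⟹) Suppose N ≡ 5 mod 16. Write N = 16j + 5. Then (16j + 5)³ = 4096j³ + 3840j² + 1200j + 125 = 16(256j³ + 240j² + 75j + 7) + 13, so N³ ≡ 13 (mod 16).

(⟸) Conversely, suppose N³ ≡ 13 (mod 16). The only residue r in {0, …, 15} with r³ ≡ 13 (mod 16) is r = 5, so N ≡ 5 (mod 16).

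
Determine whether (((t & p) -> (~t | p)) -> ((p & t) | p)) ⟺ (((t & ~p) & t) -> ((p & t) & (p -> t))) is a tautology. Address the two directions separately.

Not equivalent: only (⇒) holds.

(⇒) Assume the antecedent. If p is true, the consequent reduces to true regardless of the other variables. If p is false, the antecedent cannot hold. Either way the consequent holds.

(⇐) This fails. Under p = F, t = F, the left side is false but the right side is true.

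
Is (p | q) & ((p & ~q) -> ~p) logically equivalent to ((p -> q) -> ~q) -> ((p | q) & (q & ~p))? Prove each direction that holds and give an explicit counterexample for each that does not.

(←) Assume the antecedent. If q is true, (p | q) & ((p & ~q) -> ~p) reduces to true regardless of the other variables. If q is false, the antecedent cannot hold. Either way (p | q) & ((p & ~q) -> ~p) holds.

(→) Assume the antecedent. If q is true, the consequent reduces to true regardless of the other variables. If q is false, the antecedent cannot hold. Either way the consequent holds.

Both directions hold; the statement is true.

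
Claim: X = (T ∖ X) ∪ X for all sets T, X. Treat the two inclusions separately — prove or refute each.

Reverse inclusion. This inclusion fails. Take T = {1}, X = ∅; then 1 ∈ (T ∖ X) ∪ X but 1 ∉ X.

Forward inclusion. Let x ∈ X. Then either x ∈ X and x ∉ T; or x ∈ T ∩ X. In each case x ∈ (T ∖ X) ∪ X, so X ⊆ (T ∖ X) ∪ X.

(⊆) holds; (⊇) fails.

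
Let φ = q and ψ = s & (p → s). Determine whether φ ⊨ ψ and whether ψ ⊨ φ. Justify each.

[⇒] This fails. Under q = T, s = F, p = F, the left side is true but the right side is false.

[⇐] This fails. Under q = F, s = T, p = F, the left side is false but the right side is true.

(⇒) fails and (⇐) fails.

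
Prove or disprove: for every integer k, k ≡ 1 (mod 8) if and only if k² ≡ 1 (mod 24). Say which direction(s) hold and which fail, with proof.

(→) This fails: take k = 9. Then 9 ≡ 1 (mod 8), but 9² = 81 ≡ 9 (mod 24), not 1.

(←) This fails: take k = 5. Then 5² = 25 ≡ 1 (mod 24), yet 5 ≡ 5 (mod 8), not 1.

Neither implication holds.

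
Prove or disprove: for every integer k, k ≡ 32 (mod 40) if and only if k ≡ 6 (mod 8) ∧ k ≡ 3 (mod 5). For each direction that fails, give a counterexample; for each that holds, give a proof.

Neither direction holds.

(⟹) This fails: k = 32 gives 32 ≡ 32 (mod 40) but 32 ≡ 0 (mod 8), so the conjunction on the right does not hold.

(⟸) This fails: k = 38 satisfies both congruences on the right (38 ≡ 6 mod 8 and 38 ≡ 3 mod 5) yet 38 ≡ 38 (mod 40), not 32.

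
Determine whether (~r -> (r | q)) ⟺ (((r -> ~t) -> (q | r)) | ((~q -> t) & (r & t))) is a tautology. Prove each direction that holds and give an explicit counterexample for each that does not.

Converse. Assume the antecedent. If q is true, ~r -> (r | q) reduces to true regardless of the other variables. If q is false, the antecedent forces (q = F, t = F, r = T) or (q = F, t = T, r = T), and ~r -> (r | q) holds there. Either way ~r -> (r | q) holds.

Forward direction. Assume the antecedent. If q is true, the consequent reduces to true regardless of the other variables. If q is false, the antecedent forces (q = F, t = F, r = T) or (q = F, t = T, r = T), and the consequent holds there. Either way the consequent holds.

Equivalent; both directions hold.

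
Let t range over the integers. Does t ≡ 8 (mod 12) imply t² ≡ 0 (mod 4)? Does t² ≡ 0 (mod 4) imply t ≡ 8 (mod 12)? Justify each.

[⇒] Suppose t ≡ 8 (mod 12). Then t² ≡ 8² = 64 (mod 12), and since 4 ∣ 12, also t² ≡ 0 (mod 4).

[⇐] This fails: take t = 0. Then 0² = 0 ≡ 0 (mod 4), yet 0 ≡ 0 (mod 12), not 8.

Only the forward direction holds.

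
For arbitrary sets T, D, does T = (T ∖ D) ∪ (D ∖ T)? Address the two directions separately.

Neither inclusion holds.

Forward inclusion. This inclusion fails. Take T = {1}, D = {1}; then 1 ∈ T but 1 ∉ (T ∖ D) ∪ (D ∖ T).

Reverse inclusion. This inclusion fails. Take T = ∅, D = {1}; then 1 ∈ (T ∖ D) ∪ (D ∖ T) but 1 ∉ T.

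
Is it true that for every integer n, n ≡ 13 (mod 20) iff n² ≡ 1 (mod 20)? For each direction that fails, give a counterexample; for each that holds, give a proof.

Both directions fail.

(⇒) This fails: take n = 13. Then 13 ≡ 13 (mod 20), but 13² = 169 ≡ 9 (mod 20), not 1.

(⇐) This fails: take n = 1. Then 1² = 1 ≡ 1 (mod 20), yet 1 ≡ 1 (mod 20), not 13.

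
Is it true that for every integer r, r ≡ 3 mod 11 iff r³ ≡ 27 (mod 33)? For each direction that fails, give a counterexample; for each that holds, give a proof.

Only the reverse direction holds.

(→) This fails: take r = 14. Then 14 ≡ 3 (mod 11), but 14³ = 2744 ≡ 5 (mod 33), not 27.

(←) Conversely, the residues r modulo 33 with r³ ≡ 27 (mod 33) are exactly {3}, and each is ≡ 3 (mod 11).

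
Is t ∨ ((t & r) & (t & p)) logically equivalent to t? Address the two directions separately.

(⟹) Assume the antecedent. If t is true, t reduces to true regardless of the other variables. If t is false, the antecedent cannot hold. Either way t holds.

(⟸) Assume the antecedent. If t is true, t ∨ ((t & r) & (t & p)) reduces to true regardless of the other variables. If t is false, the antecedent cannot hold. Either way t ∨ ((t & r) & (t & p)) holds.

Both implications hold.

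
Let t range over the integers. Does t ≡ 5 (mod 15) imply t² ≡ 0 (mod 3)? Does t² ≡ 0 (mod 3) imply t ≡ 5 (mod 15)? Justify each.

(→) This fails: take t = 5. Then 5 ≡ 5 (mod 15), but 5² = 25 ≡ 1 (mod 3), not 0.

(←) This fails: take t = 0. Then 0² = 0 ≡ 0 (mod 3), yet 0 ≡ 0 (mod 15), not 5.

Neither direction holds.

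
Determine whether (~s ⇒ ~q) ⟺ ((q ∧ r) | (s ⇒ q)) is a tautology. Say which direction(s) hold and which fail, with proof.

Both directions fail.

[⇒] This fails. Under r = F, s = T, q = F, the left side is true but the right side is false.

[⇐] This fails. Under r = F, s = F, q = T, the left side is false but the right side is true.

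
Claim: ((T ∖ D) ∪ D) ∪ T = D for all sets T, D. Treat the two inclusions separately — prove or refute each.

(⟹) This inclusion fails. Take T = {1}, D = ∅; then 1 ∈ ((T ∖ D) ∪ D) ∪ T but 1 ∉ D.

(⟸) Let x ∈ D. Then either x ∈ D and x ∉ T; or x ∈ T ∩ D. In each case x ∈ ((T ∖ D) ∪ D) ∪ T, so D ⊆ ((T ∖ D) ∪ D) ∪ T.

Only the reverse inclusion holds.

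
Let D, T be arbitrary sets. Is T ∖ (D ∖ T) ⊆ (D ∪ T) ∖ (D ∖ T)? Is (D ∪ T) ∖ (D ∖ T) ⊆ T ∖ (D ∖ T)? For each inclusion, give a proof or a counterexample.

Forward inclusion. Let x ∈ T ∖ (D ∖ T). Then either x ∈ T and x ∉ D; or x ∈ D ∩ T. In each case x ∈ (D ∪ T) ∖ (D ∖ T), so T ∖ (D ∖ T) ⊆ (D ∪ T) ∖ (D ∖ T).

Reverse inclusion. Let x ∈ (D ∪ T) ∖ (D ∖ T). Then either x ∈ T and x ∉ D; or x ∈ D ∩ T. In each case x ∈ T ∖ (D ∖ T), so (D ∪ T) ∖ (D ∖ T) ⊆ T ∖ (D ∖ T).

Both inclusions hold.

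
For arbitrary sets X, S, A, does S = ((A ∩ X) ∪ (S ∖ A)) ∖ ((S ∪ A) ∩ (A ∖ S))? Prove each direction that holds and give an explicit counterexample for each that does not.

Only the reverse inclusion holds.

(⊇) Let x ∈ ((A ∩ X) ∪ (S ∖ A)) ∖ ((S ∪ A) ∩ (A ∖ S)). Then either x ∈ S and x ∉ X, A; or x ∈ X ∩ S and x ∉ A; or x ∈ X ∩ S ∩ A. In each case x ∈ S, so ((A ∩ X) ∪ (S ∖ A)) ∖ ((S ∪ A) ∩ (A ∖ S)) ⊆ S.

(⊆) This inclusion fails. Take X = ∅, S = {1}, A = {1}; then 1 ∈ S but 1 ∉ ((A ∩ X) ∪ (S ∖ A)) ∖ ((S ∪ A) ∩ (A ∖ S)).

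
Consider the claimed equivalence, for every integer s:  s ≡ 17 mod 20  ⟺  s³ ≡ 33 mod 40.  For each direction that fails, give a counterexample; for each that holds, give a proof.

Not equivalent: only (⇐) holds.

[⇒] This fails: take s = 37. Then 37 ≡ 17 (mod 20), but 37³ = 50653 ≡ 13 (mod 40), not 33.

[⇐] Conversely, the residues r modulo 40 with r³ ≡ 33 (mod 40) are exactly {17}, and each is ≡ 17 (mod 20).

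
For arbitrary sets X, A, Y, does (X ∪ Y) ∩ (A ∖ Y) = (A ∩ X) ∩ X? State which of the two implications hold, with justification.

Only the forward inclusion holds.

Reverse inclusion. This inclusion fails. Take X = {1}, A = {1}, Y = {1}; then 1 ∈ (A ∩ X) ∩ X but 1 ∉ (X ∪ Y) ∩ (A ∖ Y).

Forward inclusion. Let x ∈ (X ∪ Y) ∩ (A ∖ Y). Then x ∈ X ∩ A and x ∉ Y, from which x ∈ (A ∩ X) ∩ X.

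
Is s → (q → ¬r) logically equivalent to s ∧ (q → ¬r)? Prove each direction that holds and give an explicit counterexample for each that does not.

(⟹) This fails. Under q = F, r = F, s = F, the left side is true but the right side is false.

(⟸) Assume the antecedent. If q is true, the antecedent forces (q = T, r = F, s = T), and s → (q → ¬r) holds there. If q is false, s → (q → ¬r) reduces to true regardless of the other variables. Either way s → (q → ¬r) holds.

The forward direction fails; the converse holds.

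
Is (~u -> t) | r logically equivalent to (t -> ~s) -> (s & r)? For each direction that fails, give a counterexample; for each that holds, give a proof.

(→) This fails. Under u = T, s = F, t = F, r = F, the left side is true but the right side is false.

(←) Assume the antecedent. If t is true, (~u -> t) | r reduces to true regardless of the other variables. If t is false, the antecedent forces (u = F, s = T, t = F, r = T) or (u = T, s = T, t = F, r = T), and (~u -> t) | r holds there. Either way (~u -> t) | r holds.

(⇒) fails; (⇐) holds.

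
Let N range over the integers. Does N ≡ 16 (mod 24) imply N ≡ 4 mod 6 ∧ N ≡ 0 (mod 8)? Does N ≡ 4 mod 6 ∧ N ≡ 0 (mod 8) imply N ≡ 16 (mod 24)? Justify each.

Equivalent; both directions hold.

[⇐] If N ≡ 4 (mod 6) and N ≡ 0 (mod 8), then by the Chinese remainder theorem N ≡ 16 (mod 24). This is exactly N ≡ 16 (mod 24).

[⇒] Suppose N ≡ 16 (mod 24); write N = 24j + 16. Since 6 ∣ 24, reducing mod 6 gives N ≡ 16 ≡ 4 (mod 6); since 8 ∣ 24, reducing mod 8 gives N ≡ 16 ≡ 0 (mod 8).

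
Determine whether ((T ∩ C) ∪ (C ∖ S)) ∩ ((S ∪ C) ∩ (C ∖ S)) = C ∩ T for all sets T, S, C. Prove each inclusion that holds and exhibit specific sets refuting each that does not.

(⊆) This inclusion fails. Take T = ∅, S = ∅, C = {1}; then 1 ∈ ((T ∩ C) ∪ (C ∖ S)) ∩ ((S ∪ C) ∩ (C ∖ S)) but 1 ∉ C ∩ T.

(⊇) This inclusion fails. Take T = {1}, S = {1}, C = {1}; then 1 ∈ C ∩ T but 1 ∉ ((T ∩ C) ∪ (C ∖ S)) ∩ ((S ∪ C) ∩ (C ∖ S)).

Neither inclusion holds.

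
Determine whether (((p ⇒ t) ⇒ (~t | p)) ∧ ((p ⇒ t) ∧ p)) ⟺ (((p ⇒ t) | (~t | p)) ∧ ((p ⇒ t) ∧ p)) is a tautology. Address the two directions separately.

(⇒) Assume the antecedent. If p is true, the antecedent forces (p = T, t = T), and the consequent holds there. If p is false, the antecedent cannot hold. Either way the consequent holds.

(⇐) Assume the antecedent. If p is true, the antecedent forces (p = T, t = T), and the consequent holds there. If p is false, the antecedent cannot hold. Either way the consequent holds.

Both implications hold.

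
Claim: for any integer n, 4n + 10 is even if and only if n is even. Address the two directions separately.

Only the reverse direction holds.

(→) This fails: take n = 5. Then 4n + 10 = 30, which is even, yet n = 5 is odd, not even.

(←) Suppose n is even. Since 4 is even, 4n is even for every n, so 4n + 10 has the same parity as 10, which is even. Hence 4n + 10 is even.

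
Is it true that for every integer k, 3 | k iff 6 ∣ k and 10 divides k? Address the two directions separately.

Not equivalent: only (⇐) holds.

(⟹) This fails: take k = 3. Certainly 3 ∣ 3, but 6 ∤ 3.

(⟸) Suppose 6 ∣ k and 10 ∣ k. Any common multiple of 6 and 10 is a multiple of their lcm; here lcm(6, 10) = 6·10/gcd(6, 10) = 60/2 = 30, so 30 ∣ k. Since 3 ∣ 30, it follows that 3 ∣ k.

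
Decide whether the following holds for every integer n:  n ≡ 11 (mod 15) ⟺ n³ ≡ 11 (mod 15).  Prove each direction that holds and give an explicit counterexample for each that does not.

Both directions hold.

(⟸) Suppose n³ ≡ 11 (mod 15). The only residue r in {0, …, 14} with r³ ≡ 11 (mod 15) is r = 11, so n ≡ 11 (mod 15).

(⟹) Suppose n ≡ 11 (mod 15). Write n = 15j + 11. Then (15j + 11)³ = 3375j³ + 7425j² + 5445j + 1331 = 15(225j³ + 495j² + 363j + 88) + 11, so n³ ≡ 11 (mod 15).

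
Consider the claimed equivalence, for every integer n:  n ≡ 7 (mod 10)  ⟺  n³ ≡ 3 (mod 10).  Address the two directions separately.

Converse. Suppose n³ ≡ 3 (mod 10). The only residue r in {0, …, 9} with r³ ≡ 3 (mod 10) is r = 7, so n ≡ 7 (mod 10).

Forward direction. Suppose n ≡ 7 (mod 10). Write n = 10j + 7. Then (10j + 7)³ = 1000j³ + 2100j² + 1470j + 343 = 10(100j³ + 210j² + 147j + 34) + 3, so n³ ≡ 3 (mod 10).

Both implications hold.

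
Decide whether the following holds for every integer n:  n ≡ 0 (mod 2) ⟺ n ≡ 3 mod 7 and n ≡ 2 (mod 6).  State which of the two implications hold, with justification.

(⟸) If n ≡ 3 (mod 7) and n ≡ 2 (mod 6), then by the Chinese remainder theorem n ≡ 38 (mod 42). Since 38 ≡ 0 (mod 2) and 2 ∣ 42, we get n ≡ 0 (mod 2).

(⟹) This fails: n = 0 gives 0 ≡ 0 (mod 2) but 0 ≡ 0 (mod 7), so the conjunction on the right does not hold.

Only the reverse direction holds.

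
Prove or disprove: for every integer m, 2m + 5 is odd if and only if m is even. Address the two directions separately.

Only the reverse direction holds.

(⟸) Suppose m is even. Since 2 is even, 2m is even for every m, so 2m + 5 has the same parity as 5, which is odd. Hence 2m + 5 is odd.

(⟹) This fails: take m = 3. Then 2m + 5 = 11, which is odd, yet m = 3 is odd, not even.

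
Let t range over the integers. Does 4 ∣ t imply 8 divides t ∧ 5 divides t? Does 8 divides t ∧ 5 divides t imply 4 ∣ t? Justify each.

(→) This fails: take t = 4. Certainly 4 ∣ 4, but 8 ∤ 4.

(←) Suppose 8 ∣ t and 5 ∣ t. Any common multiple of 8 and 5 is a multiple of their lcm; here gcd(8, 5) = 1, so lcm(8, 5) = 8·5 = 40, so 40 ∣ t. Since 4 ∣ 40, it follows that 4 ∣ t.

(⇒) fails; (⇐) holds.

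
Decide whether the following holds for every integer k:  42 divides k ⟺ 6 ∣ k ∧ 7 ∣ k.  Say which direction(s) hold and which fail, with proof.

(→) If 42 ∣ k, write k = 42q. Since 42 = 7·6, k = 6·(7q), so 6 ∣ k; and since 42 = 6·7, k = 7·(6q), so 7 ∣ k.

(←) Suppose 6 ∣ k and 7 ∣ k. Any common multiple of 6 and 7 is a multiple of their lcm; here gcd(6, 7) = 1, so lcm(6, 7) = 6·7 = 42, so 42 ∣ k.

Both implications hold.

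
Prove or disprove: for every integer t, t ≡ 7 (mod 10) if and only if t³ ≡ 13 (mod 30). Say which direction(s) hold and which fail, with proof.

(←) The residues r modulo 30 with r³ ≡ 13 (mod 30) are exactly {7}, and each is ≡ 7 (mod 10).

(→) This fails: take t = 17. Then 17 ≡ 7 (mod 10), but 17³ = 4913 ≡ 23 (mod 30), not 13.

Not equivalent: only (⇐) holds.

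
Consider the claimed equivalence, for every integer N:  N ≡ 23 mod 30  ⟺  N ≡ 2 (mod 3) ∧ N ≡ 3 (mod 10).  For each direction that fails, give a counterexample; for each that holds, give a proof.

[⇒] Suppose N ≡ 23 (mod 30); write N = 30j + 23. Since 3 ∣ 30, reducing mod 3 gives N ≡ 23 ≡ 2 (mod 3); since 10 ∣ 30, reducing mod 10 gives N ≡ 23 ≡ 3 (mod 10).

[⇐] Conversely, if N ≡ 2 (mod 3) and N ≡ 3 (mod 10), then by the Chinese remainder theorem N ≡ 23 (mod 30). This is exactly N ≡ 23 (mod 30).

Both implications hold.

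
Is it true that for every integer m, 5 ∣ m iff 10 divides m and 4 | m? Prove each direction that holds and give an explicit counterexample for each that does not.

Not equivalent: only (⇐) holds.

(⟹) This fails: take m = 5. Certainly 5 ∣ 5, but 10 ∤ 5.

(⟸) Suppose 10 ∣ m and 4 ∣ m. Any common multiple of 10 and 4 is a multiple of their lcm; here lcm(10, 4) = 10·4/gcd(10, 4) = 40/2 = 20, so 20 ∣ m. Since 5 ∣ 20, it follows that 5 ∣ m.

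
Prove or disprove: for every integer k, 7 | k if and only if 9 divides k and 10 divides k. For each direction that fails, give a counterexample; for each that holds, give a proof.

(⇒) fails and (⇐) fails.

(⇒) This fails: take k = 7. Certainly 7 ∣ 7, but 9 ∤ 7.

(⇐) This fails: take k = 90. Both 9 ∣ 90 and 10 ∣ 90, yet 90 is not a multiple of 7 (since 90 = 12·7 + 6), so 7 ∤ 90.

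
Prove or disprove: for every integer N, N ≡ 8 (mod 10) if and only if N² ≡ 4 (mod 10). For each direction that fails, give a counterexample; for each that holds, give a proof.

(⟹) Suppose N ≡ 8 (mod 10). Write N = 10j + 8. Then (10j + 8)² = 100j² + 160j + 64 = 10(10j² + 16j + 6) + 4, so N² ≡ 4 (mod 10).

(⟸) This fails: take N = 2. Then 2² = 4 ≡ 4 (mod 10), yet 2 ≡ 2 (mod 10), not 8.

Only the forward implication holds.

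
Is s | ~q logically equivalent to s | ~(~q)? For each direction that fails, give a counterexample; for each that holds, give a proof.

Forward direction. This fails. Under q = F, s = F, the left side is true but the right side is false.

Converse. This fails. Under q = T, s = F, the left side is false but the right side is true.

Both directions fail.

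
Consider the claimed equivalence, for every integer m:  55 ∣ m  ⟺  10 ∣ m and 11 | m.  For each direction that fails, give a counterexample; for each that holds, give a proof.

Not equivalent: only (⇐) holds.

(→) This fails: take m = 55. Certainly 55 ∣ 55, but 10 ∤ 55.

(←) Suppose 10 ∣ m and 11 ∣ m. Any common multiple of 10 and 11 is a multiple of their lcm; here gcd(10, 11) = 1, so lcm(10, 11) = 10·11 = 110, so 110 ∣ m. Since 55 ∣ 110, it follows that 55 ∣ m.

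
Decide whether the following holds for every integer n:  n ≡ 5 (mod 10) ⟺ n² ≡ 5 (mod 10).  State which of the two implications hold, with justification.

Both directions hold.

(⟸) For the converse, argue contrapositively. If n ≢ 5 (mod 10), then n is congruent to one of 0, 1, 2, 3, 4, 6, 7, 8, 9 modulo 10, and these give n² ≡ 0, 1, 4, 9, 6, 6, 9, 4, 1 respectively — never 5.

(⟹) Suppose n ≡ 5 (mod 10). Write n = 10j + 5. Then (10j + 5)² = 100j² + 100j + 25 = 10(10j² + 10j + 2) + 5, so n² ≡ 5 (mod 10).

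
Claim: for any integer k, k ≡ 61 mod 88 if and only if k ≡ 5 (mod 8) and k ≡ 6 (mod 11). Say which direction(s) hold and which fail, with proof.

(⟹) Suppose k ≡ 61 (mod 88); write k = 88j + 61. Since 8 ∣ 88, reducing mod 8 gives k ≡ 61 ≡ 5 (mod 8); since 11 ∣ 88, reducing mod 11 gives k ≡ 61 ≡ 6 (mod 11).

(⟸) Conversely, if k ≡ 5 (mod 8) and k ≡ 6 (mod 11), then by the Chinese remainder theorem k ≡ 61 (mod 88). This is exactly k ≡ 61 (mod 88).

Equivalent; both directions hold.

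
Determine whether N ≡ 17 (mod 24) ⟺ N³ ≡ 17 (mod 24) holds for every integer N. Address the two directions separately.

[⇒] Suppose N ≡ 17 (mod 24). Write N = 24j + 17. Then (24j + 17)³ = 13824j³ + 29376j² + 20808j + 4913 = 24(576j³ + 1224j² + 867j + 204) + 17, so N³ ≡ 17 (mod 24).

[⇐] Conversely, suppose N³ ≡ 17 (mod 24). The only residue r in {0, …, 23} with r³ ≡ 17 (mod 24) is r = 17, so N ≡ 17 (mod 24).

Both directions hold.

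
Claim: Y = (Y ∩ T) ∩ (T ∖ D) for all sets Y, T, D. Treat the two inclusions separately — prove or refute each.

(⊆) fails; (⊇) holds.

(⟹) This inclusion fails. Take Y = {1}, T = ∅, D = ∅; then 1 ∈ Y but 1 ∉ (Y ∩ T) ∩ (T ∖ D).

(⟸) Let x ∈ (Y ∩ T) ∩ (T ∖ D). Then x ∈ Y ∩ T and x ∉ D, from which x ∈ Y.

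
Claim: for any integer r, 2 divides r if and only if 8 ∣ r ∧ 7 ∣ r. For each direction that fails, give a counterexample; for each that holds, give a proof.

(⇒) This fails: take r = 2. Certainly 2 ∣ 2, but 8 ∤ 2.

(⇐) Suppose 8 ∣ r and 7 ∣ r. Any common multiple of 8 and 7 is a multiple of their lcm; here gcd(8, 7) = 1, so lcm(8, 7) = 8·7 = 56, so 56 ∣ r. Since 2 ∣ 56, it follows that 2 ∣ r.

(⇒) fails; (⇐) holds.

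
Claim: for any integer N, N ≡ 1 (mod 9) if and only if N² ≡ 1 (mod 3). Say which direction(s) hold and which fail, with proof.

Only the forward implication holds.

(⟸) This fails: take N = 2. Then 2² = 4 ≡ 1 (mod 3), yet 2 ≡ 2 (mod 9), not 1.

(⟹) Suppose N ≡ 1 (mod 9). Then N² ≡ 1² = 1 (mod 9), and since 3 ∣ 9, also N² ≡ 1 (mod 3).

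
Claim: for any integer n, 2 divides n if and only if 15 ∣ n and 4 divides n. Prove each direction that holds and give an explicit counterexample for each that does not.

The forward direction fails; the converse holds.

(⟹) This fails: take n = 2. Certainly 2 ∣ 2, but 15 ∤ 2.

(⟸) Suppose 15 ∣ n and 4 ∣ n. Any common multiple of 15 and 4 is a multiple of their lcm; here gcd(15, 4) = 1, so lcm(15, 4) = 15·4 = 60, so 60 ∣ n. Since 2 ∣ 60, it follows that 2 ∣ n.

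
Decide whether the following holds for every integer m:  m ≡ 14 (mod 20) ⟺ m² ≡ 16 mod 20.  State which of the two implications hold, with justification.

Only the forward implication holds.

(→) Suppose m ≡ 14 (mod 20). Write m = 20j + 14. Then (20j + 14)² = 400j² + 560j + 196 = 20(20j² + 28j + 9) + 16, so m² ≡ 16 (mod 20).

(←) This fails: take m = 4. Then 4² = 16 ≡ 16 (mod 20), yet 4 ≡ 4 (mod 20), not 14.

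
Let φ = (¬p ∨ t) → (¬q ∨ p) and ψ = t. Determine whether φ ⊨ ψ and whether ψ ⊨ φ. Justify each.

[⇒] This fails. Under p = F, t = F, q = F, the left side is true but the right side is false.

[⇐] This fails. Under p = F, t = T, q = T, the left side is false but the right side is true.

Neither direction holds.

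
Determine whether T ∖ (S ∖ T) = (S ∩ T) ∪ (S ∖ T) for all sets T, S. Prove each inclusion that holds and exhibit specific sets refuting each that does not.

Forward inclusion. This inclusion fails. Take T = {1}, S = ∅; then 1 ∈ T ∖ (S ∖ T) but 1 ∉ (S ∩ T) ∪ (S ∖ T).

Reverse inclusion. This inclusion fails. Take T = ∅, S = {1}; then 1 ∈ (S ∩ T) ∪ (S ∖ T) but 1 ∉ T ∖ (S ∖ T).

Both inclusions fail.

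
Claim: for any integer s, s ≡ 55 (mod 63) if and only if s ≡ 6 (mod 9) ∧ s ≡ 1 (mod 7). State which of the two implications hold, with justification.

(→) This fails: s = 55 gives 55 ≡ 55 (mod 63) but 55 ≡ 1 (mod 9), so the conjunction on the right does not hold.

(←) This fails: s = 15 satisfies both congruences on the right (15 ≡ 6 mod 9 and 15 ≡ 1 mod 7) yet 15 ≡ 15 (mod 63), not 55.

Both directions fail.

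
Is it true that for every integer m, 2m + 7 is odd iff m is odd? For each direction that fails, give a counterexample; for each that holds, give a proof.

[⇐] Suppose m is odd. Since 2 is even, 2m is even for every m, so 2m + 7 has the same parity as 7, which is odd. Hence 2m + 7 is odd.

[⇒] This fails: take m = 2. Then 2m + 7 = 11, which is odd, yet m = 2 is even, not odd.

Only the converse holds.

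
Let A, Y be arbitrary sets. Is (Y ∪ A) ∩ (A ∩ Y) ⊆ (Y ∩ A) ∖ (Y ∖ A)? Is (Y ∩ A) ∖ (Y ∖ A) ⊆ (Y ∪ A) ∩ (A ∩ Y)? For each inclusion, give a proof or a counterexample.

(⟹) Let x ∈ (Y ∪ A) ∩ (A ∩ Y). Then x ∈ A ∩ Y, from which x ∈ (Y ∩ A) ∖ (Y ∖ A).

(⟸) Let x ∈ (Y ∩ A) ∖ (Y ∖ A). Then x ∈ A ∩ Y, from which x ∈ (Y ∪ A) ∩ (A ∩ Y).

Both inclusions hold.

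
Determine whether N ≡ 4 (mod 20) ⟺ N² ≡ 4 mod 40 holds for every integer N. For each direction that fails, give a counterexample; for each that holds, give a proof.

(⇒) fails and (⇐) fails.

(⇒) This fails: take N = 4. Then 4 ≡ 4 (mod 20), but 4² = 16 ≡ 16 (mod 40), not 4.

(⇐) This fails: take N = 2. Then 2² = 4 ≡ 4 (mod 40), yet 2 ≡ 2 (mod 20), not 4.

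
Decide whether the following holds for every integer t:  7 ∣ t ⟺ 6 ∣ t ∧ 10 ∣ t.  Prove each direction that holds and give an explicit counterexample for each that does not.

(→) This fails: take t = 7. Certainly 7 ∣ 7, but 6 ∤ 7.

(←) This fails: take t = 30. Both 6 ∣ 30 and 10 ∣ 30, yet 30 is not a multiple of 7 (since 30 = 4·7 + 2), so 7 ∤ 30.

(⇒) fails and (⇐) fails.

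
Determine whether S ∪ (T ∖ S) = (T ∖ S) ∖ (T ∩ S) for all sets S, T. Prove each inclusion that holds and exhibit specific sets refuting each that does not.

The sets are not equal: only the reverse inclusion holds.

(⟸) Let x ∈ (T ∖ S) ∖ (T ∩ S). Then x ∈ T and x ∉ S, from which x ∈ S ∪ (T ∖ S).

(⟹) This inclusion fails. Take S = {1}, T = ∅; then 1 ∈ S ∪ (T ∖ S) but 1 ∉ (T ∖ S) ∖ (T ∩ S).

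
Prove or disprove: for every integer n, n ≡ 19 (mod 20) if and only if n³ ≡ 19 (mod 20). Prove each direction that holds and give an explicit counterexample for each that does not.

Equivalent; both directions hold.

[⇐] Suppose n³ ≡ 19 (mod 20). The only residue r in {0, …, 19} with r³ ≡ 19 (mod 20) is r = 19, so n ≡ 19 (mod 20).

[⇒] Suppose n ≡ 19 (mod 20). Write n = 20j + 19. Then (20j + 19)³ = 8000j³ + 22800j² + 21660j + 6859 = 20(400j³ + 1140j² + 1083j + 342) + 19, so n³ ≡ 19 (mod 20).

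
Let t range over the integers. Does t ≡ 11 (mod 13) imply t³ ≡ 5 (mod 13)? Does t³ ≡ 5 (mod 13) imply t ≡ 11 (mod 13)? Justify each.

(←) This fails: take t = 7. Then 7³ = 343 ≡ 5 (mod 13), yet 7 ≡ 7 (mod 13), not 11.

(→) Suppose t ≡ 11 (mod 13). Write t = 13j + 11. Then (13j + 11)³ = 2197j³ + 5577j² + 4719j + 1331 = 13(169j³ + 429j² + 363j + 102) + 5, so t³ ≡ 5 (mod 13).

Only the forward direction holds.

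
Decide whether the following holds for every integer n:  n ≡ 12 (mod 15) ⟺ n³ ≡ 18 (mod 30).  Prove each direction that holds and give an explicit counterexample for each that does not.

Forward direction. This fails: take n = 27. Then 27 ≡ 12 (mod 15), but 27³ = 19683 ≡ 3 (mod 30), not 18.

Converse. The residues r modulo 30 with r³ ≡ 18 (mod 30) are exactly {12}, and each is ≡ 12 (mod 15).

Only the reverse direction holds.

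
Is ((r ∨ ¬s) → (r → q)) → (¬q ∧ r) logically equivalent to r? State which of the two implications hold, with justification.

The forward direction holds; the converse fails.

Converse. This fails. Under q = T, r = T, s = F, the left side is false but the right side is true.

Forward direction. Assume the antecedent. If q is true, the antecedent cannot hold. If q is false, the antecedent forces (q = F, r = T, s = F) or (q = F, r = T, s = T), and r holds there. Either way r holds.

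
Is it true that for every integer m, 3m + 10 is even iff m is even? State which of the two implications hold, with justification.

The biconditional holds.

(→) Suppose 3m + 10 is even. Since 3 is odd, 3m and m have the same parity, so 3m + 10 ≡ m + 10 (mod 2). As 10 is even, 3m + 10 is even exactly when m is even. Thus m is even.

(←) Conversely, suppose m is even; write m = 2j. Then 3m + 10 = 3·(2j) + 10 = 2·3j + 10, which is even.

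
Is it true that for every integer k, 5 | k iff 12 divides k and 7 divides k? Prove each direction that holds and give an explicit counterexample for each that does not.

Both directions fail.

(→) This fails: take k = 5. Certainly 5 ∣ 5, but 12 ∤ 5.

(←) This fails: take k = 84. Both 12 ∣ 84 and 7 ∣ 84, yet 84 is not a multiple of 5 (since 84 = 16·5 + 4), so 5 ∤ 84.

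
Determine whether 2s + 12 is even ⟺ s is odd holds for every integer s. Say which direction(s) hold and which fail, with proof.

(⇐) Suppose s is odd. Since 2 is even, 2s is even for every s, so 2s + 12 has the same parity as 12, which is even. Hence 2s + 12 is even.

(⇒) This fails: take s = 0. Then 2s + 12 = 12, which is even, yet s = 0 is even, not odd.

The forward direction fails; the converse holds.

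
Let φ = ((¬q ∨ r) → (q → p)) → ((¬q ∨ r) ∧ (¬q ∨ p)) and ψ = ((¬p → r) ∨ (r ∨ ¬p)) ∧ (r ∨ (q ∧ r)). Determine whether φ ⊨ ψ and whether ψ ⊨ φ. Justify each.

Not equivalent: only (⇐) holds.

[⇒] This fails. Under r = F, p = F, q = F, the left side is true but the right side is false.

[⇐] Assume the antecedent. If r is true, the consequent reduces to true regardless of the other variables. If r is false, the antecedent cannot hold. Either way the consequent holds.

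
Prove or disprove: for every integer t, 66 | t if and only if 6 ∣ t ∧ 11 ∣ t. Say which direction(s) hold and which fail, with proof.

Both implications hold.

[⇒] If 66 ∣ t, write t = 66q. Since 66 = 11·6, t = 6·(11q), so 6 ∣ t; and since 66 = 6·11, t = 11·(6q), so 11 ∣ t.

[⇐] Suppose 6 ∣ t and 11 ∣ t. Any common multiple of 6 and 11 is a multiple of their lcm; here gcd(6, 11) = 1, so lcm(6, 11) = 6·11 = 66, so 66 ∣ t.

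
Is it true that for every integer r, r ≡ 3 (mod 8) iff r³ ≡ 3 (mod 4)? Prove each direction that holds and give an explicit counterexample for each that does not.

(⇒) Suppose r ≡ 3 (mod 8). Then r³ ≡ 3³ = 27 (mod 8), and since 4 ∣ 8, also r³ ≡ 3 (mod 4).

(⇐) This fails: take r = 7. Then 7³ = 343 ≡ 3 (mod 4), yet 7 ≡ 7 (mod 8), not 3.

The forward direction holds; the converse fails.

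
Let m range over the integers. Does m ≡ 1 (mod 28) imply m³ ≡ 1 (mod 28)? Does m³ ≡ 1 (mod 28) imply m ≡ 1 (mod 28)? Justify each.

(⇒) Suppose m ≡ 1 (mod 28). Write m = 28j + 1. Then (28j + 1)³ = 21952j³ + 2352j² + 84j + 1 = 28(784j³ + 84j² + 3j) + 1, so m³ ≡ 1 (mod 28).

(⇐) This fails: take m = 9. Then 9³ = 729 ≡ 1 (mod 28), yet 9 ≡ 9 (mod 28), not 1.

Only the forward direction holds.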